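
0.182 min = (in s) 10.92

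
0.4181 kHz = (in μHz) 4.181e+08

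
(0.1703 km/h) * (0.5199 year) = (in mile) 481.9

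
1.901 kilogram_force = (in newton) 18.64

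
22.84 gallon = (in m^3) 0.08646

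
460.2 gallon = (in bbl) 10.96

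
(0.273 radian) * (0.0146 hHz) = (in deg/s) 22.84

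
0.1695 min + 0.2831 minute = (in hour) 0.007543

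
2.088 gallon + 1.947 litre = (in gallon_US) 2.602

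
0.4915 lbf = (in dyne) 2.186e+05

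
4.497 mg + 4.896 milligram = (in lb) 2.071e-05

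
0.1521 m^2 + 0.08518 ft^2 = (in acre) 3.954e-05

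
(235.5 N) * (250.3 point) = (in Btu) 0.01971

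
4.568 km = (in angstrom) 4.568e+13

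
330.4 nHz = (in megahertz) 3.304e-13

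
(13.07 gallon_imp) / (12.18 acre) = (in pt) 0.003417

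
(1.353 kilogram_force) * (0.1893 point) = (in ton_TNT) 2.118e-13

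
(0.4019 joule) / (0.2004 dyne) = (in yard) 2.193e+05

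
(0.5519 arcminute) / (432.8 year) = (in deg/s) 6.739e-13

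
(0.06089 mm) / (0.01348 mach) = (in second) 1.327e-05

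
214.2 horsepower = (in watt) 1.597e+05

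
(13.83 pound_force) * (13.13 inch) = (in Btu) 0.01945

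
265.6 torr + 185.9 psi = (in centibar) 1317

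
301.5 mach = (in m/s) 1.027e+05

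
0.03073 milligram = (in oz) 1.084e-06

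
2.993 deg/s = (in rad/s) 0.05224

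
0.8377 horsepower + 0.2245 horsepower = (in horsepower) 1.062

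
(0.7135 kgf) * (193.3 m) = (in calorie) 323.3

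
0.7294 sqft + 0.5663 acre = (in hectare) 0.2292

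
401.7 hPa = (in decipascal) 4.017e+05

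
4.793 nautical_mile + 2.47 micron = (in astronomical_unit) 5.934e-08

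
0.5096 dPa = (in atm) 5.029e-07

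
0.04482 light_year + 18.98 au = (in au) 2853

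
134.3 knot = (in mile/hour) 154.5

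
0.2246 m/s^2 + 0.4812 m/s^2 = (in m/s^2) 0.7058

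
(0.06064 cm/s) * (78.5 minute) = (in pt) 8096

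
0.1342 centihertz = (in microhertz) 1342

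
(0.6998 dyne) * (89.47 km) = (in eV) 3.908e+18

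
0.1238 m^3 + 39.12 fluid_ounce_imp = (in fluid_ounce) 4224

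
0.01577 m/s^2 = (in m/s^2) 0.01577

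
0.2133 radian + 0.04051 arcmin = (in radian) 0.2133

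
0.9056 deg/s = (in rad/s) 0.01581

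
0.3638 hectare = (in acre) 0.899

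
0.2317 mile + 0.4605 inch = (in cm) 3.729e+04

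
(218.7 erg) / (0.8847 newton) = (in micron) 24.72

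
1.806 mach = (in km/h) 2214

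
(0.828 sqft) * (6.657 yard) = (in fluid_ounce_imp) 1.648e+04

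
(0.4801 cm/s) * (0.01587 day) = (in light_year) 6.958e-16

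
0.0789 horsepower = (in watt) 58.84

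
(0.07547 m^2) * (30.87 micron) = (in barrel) 1.465e-05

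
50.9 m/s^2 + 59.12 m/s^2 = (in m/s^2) 110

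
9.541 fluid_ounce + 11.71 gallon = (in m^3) 0.04461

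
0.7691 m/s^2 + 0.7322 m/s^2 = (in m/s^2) 1.501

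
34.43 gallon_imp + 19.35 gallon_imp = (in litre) 244.5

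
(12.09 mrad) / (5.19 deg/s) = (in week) 2.207e-07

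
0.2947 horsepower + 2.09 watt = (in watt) 221.8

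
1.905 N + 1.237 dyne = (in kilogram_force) 0.1943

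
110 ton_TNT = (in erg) 4.602e+18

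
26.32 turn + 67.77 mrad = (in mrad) 1.654e+05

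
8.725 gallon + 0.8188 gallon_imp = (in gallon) 9.708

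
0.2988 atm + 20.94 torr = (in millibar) 330.7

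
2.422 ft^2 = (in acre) 5.56e-05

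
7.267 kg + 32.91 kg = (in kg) 40.18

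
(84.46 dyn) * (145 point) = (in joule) 4.32e-05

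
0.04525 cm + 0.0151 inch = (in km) 8.36e-07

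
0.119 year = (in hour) 1042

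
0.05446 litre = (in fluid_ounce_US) 1.842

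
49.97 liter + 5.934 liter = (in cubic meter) 0.0559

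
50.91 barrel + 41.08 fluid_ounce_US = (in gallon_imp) 1781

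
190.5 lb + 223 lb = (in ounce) 6616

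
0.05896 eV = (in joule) 9.446e-21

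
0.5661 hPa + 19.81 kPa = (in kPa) 19.87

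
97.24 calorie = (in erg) 4.069e+09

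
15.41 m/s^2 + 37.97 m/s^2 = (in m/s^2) 53.38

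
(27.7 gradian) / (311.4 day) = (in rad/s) 1.617e-08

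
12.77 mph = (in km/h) 20.55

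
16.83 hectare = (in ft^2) 1.812e+06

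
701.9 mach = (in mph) 5.346e+05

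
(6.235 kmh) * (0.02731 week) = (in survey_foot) 9.385e+04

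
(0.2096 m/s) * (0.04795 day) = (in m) 868.3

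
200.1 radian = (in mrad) 2.001e+05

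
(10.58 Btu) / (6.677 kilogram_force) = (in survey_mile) 0.1059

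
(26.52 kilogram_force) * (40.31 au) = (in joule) 1.568e+15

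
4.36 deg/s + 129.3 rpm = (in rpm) 130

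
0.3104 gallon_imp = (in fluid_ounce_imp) 49.66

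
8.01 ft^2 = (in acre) 0.0001839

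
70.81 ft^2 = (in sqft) 70.81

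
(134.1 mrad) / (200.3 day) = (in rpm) 7.4e-08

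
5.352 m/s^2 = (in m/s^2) 5.352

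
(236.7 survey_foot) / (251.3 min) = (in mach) 1.405e-05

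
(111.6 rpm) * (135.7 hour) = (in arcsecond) 1.178e+12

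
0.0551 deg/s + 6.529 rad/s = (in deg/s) 374.1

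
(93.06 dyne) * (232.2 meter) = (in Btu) 0.0002048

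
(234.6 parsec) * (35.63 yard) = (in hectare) 2.358e+16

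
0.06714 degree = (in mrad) 1.172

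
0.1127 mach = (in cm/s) 3837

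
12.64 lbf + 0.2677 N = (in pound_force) 12.7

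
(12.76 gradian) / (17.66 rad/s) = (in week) 1.877e-08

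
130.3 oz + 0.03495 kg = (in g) 3729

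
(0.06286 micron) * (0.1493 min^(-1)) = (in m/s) 1.564e-10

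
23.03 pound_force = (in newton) 102.4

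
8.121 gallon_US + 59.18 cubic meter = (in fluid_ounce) 2.002e+06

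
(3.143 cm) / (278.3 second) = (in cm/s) 0.01129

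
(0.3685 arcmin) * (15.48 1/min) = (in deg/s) 0.001585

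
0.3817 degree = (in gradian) 0.4241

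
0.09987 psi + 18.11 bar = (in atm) 17.88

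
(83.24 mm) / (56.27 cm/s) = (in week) 2.446e-07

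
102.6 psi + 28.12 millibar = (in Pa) 7.102e+05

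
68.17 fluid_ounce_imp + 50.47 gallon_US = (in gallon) 50.98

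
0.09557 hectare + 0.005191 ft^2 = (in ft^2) 1.029e+04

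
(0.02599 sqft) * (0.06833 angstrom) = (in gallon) 4.358e-12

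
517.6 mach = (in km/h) 6.345e+05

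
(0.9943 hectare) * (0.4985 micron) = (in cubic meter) 0.004957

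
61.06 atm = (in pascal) 6.187e+06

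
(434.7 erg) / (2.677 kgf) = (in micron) 1.656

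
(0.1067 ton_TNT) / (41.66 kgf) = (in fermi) 1.093e+21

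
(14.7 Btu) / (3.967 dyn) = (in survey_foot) 1.283e+09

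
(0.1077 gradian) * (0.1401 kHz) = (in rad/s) 0.237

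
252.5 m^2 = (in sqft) 2718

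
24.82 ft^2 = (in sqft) 24.82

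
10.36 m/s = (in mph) 23.17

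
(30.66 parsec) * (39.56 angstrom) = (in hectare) 3.743e+05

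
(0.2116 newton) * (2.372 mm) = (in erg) 5019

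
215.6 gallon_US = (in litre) 816.1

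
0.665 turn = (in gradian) 266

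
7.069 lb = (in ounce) 113.1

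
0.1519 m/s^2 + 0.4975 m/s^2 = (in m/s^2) 0.6494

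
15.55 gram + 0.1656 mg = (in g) 15.55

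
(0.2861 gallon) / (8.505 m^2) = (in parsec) 4.127e-21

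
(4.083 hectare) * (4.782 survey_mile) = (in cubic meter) 3.142e+08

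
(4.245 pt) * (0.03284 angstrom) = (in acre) 1.215e-18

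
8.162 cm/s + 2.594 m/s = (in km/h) 9.632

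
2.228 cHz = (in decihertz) 0.2228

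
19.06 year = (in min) 1.002e+07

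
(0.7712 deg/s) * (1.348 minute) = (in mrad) 1089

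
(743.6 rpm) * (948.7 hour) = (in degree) 1.524e+10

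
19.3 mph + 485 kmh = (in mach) 0.421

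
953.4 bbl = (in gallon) 4.004e+04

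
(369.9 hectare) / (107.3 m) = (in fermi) 3.447e+19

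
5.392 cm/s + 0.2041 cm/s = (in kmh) 0.2015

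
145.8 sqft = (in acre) 0.003347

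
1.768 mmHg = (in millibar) 2.357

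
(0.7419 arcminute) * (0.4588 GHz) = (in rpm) 9.455e+05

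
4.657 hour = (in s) 1.677e+04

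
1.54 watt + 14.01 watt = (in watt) 15.55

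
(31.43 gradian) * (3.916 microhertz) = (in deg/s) 0.0001108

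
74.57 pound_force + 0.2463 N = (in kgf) 33.85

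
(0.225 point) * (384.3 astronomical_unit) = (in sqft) 4.912e+10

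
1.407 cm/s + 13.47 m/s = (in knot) 26.21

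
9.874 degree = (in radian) 0.1723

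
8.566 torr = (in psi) 0.1656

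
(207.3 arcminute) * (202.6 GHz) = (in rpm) 1.167e+11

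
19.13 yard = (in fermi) 1.749e+16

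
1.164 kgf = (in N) 11.41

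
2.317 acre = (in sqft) 1.009e+05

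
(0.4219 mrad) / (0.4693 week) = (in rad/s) 1.486e-09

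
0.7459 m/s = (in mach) 0.002191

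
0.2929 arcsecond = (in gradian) 9.04e-05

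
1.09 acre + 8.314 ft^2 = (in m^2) 4412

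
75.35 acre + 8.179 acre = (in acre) 83.53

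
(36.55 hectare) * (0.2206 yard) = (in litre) 7.373e+07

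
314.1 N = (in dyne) 3.141e+07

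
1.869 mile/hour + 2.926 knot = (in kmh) 8.427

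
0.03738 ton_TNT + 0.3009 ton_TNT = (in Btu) 1.342e+06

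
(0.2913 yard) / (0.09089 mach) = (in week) 1.423e-08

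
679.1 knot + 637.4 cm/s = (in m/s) 355.7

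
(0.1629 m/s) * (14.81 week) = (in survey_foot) 4.787e+06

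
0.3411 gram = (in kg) 0.0003411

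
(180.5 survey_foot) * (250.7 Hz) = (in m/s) 1.379e+04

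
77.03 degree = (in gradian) 85.59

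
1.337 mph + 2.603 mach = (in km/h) 3193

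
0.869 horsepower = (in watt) 648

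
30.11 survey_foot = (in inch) 361.3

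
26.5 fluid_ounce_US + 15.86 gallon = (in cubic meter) 0.06082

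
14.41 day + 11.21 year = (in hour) 9.855e+04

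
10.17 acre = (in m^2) 4.116e+04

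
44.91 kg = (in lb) 99.01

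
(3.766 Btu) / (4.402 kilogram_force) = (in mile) 0.05719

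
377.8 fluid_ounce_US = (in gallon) 2.952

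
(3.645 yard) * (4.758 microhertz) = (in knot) 3.083e-05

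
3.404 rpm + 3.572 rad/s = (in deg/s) 225.1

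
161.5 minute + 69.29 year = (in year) 69.29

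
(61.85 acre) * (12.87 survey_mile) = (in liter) 5.184e+12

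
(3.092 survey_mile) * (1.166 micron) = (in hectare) 5.802e-07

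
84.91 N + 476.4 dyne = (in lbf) 19.09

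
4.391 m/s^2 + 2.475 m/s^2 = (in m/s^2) 6.866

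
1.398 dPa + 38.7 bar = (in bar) 38.7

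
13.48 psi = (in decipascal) 9.294e+05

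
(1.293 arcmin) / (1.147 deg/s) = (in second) 0.01879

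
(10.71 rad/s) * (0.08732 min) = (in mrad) 5.611e+04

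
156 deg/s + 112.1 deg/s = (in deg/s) 268.1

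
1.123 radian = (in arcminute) 3861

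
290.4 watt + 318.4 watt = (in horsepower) 0.8164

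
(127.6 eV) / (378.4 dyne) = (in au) 3.611e-26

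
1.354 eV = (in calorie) 5.185e-20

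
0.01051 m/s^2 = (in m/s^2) 0.01051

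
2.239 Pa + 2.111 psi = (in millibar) 145.6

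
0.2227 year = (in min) 1.171e+05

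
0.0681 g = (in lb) 0.0001501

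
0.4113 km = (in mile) 0.2556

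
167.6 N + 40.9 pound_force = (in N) 349.5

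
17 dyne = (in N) 0.00017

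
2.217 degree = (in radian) 0.03869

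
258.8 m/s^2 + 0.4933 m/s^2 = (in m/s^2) 259.3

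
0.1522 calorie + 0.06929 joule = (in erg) 7.061e+06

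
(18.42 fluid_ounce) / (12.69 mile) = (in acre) 6.591e-12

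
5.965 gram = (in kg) 0.005965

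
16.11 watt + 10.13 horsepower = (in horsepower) 10.15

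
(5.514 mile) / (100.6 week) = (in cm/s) 0.01458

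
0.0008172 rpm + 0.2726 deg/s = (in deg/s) 0.2775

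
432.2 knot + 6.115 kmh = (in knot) 435.5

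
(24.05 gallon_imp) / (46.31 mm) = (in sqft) 25.41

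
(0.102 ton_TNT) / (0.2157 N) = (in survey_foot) 6.491e+09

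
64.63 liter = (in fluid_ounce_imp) 2275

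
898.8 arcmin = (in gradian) 16.64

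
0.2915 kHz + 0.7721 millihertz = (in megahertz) 0.0002915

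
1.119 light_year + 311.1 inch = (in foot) 3.473e+16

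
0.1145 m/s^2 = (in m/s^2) 0.1145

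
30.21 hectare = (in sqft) 3.252e+06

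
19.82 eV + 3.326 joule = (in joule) 3.326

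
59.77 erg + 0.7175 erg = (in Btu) 5.733e-09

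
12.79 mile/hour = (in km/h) 20.58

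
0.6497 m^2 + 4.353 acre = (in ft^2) 1.896e+05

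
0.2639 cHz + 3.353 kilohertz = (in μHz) 3.353e+09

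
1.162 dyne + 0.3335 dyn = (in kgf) 1.525e-06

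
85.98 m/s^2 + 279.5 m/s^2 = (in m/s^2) 365.5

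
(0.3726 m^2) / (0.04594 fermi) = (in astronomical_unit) 5.422e+04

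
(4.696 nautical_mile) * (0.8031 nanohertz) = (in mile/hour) 1.562e-05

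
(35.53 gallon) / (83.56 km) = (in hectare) 1.61e-10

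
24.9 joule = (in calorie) 5.951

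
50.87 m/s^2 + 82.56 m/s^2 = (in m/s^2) 133.4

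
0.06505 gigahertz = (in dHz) 6.505e+08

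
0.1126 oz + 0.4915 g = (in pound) 0.008121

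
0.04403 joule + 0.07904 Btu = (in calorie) 19.94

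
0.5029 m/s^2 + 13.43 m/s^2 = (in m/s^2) 13.93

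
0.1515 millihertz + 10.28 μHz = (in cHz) 0.01618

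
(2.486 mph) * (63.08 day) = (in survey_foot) 1.987e+07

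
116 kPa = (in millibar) 1160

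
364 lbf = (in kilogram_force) 165.1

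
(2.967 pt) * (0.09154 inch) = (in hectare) 2.434e-10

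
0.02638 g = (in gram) 0.02638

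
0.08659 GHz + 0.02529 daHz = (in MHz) 86.59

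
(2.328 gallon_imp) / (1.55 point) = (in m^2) 19.35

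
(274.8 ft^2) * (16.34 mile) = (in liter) 6.713e+08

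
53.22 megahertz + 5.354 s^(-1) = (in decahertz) 5.322e+06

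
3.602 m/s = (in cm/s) 360.2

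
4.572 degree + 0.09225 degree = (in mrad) 81.41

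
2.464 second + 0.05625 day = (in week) 0.00804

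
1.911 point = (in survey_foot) 0.002212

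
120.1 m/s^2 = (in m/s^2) 120.1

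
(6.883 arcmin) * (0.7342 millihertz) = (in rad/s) 1.47e-06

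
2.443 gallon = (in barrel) 0.05817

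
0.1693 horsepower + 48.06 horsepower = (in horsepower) 48.23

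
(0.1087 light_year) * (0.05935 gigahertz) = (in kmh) 2.197e+23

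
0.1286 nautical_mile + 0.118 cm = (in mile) 0.148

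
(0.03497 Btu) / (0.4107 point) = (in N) 2.547e+05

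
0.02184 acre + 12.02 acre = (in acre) 12.04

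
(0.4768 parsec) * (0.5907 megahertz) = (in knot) 1.689e+22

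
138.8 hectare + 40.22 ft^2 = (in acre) 343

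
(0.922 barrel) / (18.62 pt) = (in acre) 0.005514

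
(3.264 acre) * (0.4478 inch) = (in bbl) 945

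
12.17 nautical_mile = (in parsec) 7.304e-13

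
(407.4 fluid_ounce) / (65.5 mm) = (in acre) 4.545e-05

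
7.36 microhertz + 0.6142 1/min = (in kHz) 1.024e-05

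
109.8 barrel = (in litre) 1.746e+04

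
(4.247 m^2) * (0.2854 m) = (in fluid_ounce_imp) 4.266e+04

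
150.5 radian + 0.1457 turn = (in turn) 24.1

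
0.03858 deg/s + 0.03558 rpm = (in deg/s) 0.2521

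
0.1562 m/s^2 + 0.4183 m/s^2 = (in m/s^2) 0.5745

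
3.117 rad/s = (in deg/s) 178.6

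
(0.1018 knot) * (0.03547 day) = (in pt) 4.549e+05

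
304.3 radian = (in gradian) 1.937e+04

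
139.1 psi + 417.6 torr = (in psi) 147.2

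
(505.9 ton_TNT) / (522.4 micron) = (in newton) 4.052e+15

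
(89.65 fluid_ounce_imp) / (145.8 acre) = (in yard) 4.721e-09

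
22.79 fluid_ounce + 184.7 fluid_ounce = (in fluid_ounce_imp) 216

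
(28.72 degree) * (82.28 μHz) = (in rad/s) 4.124e-05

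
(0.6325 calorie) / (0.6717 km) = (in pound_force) 0.0008857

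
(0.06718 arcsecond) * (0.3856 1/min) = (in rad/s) 2.093e-09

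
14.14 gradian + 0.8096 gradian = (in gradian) 14.95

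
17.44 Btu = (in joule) 1.84e+04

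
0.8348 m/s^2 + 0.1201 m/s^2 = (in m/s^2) 0.9549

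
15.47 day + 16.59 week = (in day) 131.6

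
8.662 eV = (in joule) 1.388e-18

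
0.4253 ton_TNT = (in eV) 1.111e+28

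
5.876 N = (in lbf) 1.321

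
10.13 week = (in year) 0.1943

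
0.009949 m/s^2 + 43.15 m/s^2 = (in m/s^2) 43.16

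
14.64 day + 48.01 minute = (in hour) 352.2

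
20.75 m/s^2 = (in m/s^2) 20.75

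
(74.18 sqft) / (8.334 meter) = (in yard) 0.9043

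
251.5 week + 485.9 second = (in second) 1.521e+08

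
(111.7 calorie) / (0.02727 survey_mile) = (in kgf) 1.086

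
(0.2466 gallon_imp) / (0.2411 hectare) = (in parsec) 1.507e-23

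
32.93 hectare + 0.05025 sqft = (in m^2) 3.293e+05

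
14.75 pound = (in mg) 6.69e+06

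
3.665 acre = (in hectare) 1.483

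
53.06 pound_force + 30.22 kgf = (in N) 532.4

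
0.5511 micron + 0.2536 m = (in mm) 253.6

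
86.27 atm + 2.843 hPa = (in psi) 1268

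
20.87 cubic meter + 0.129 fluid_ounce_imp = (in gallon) 5513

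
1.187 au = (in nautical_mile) 9.588e+07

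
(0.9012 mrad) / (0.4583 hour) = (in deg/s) 3.13e-05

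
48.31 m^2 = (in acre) 0.01194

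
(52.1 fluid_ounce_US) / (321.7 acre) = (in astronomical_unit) 7.911e-21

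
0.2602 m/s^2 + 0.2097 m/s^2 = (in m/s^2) 0.4699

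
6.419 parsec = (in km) 1.981e+14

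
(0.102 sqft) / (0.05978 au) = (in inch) 4.172e-11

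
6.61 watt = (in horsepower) 0.008864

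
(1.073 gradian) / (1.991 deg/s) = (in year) 1.538e-08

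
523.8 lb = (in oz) 8381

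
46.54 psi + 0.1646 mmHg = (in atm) 3.167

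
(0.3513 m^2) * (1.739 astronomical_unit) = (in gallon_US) 2.414e+13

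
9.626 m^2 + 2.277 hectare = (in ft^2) 2.452e+05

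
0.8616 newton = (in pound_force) 0.1937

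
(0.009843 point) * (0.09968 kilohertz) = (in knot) 0.0006728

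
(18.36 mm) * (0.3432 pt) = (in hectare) 2.223e-10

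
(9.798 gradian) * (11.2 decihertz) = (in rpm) 1.646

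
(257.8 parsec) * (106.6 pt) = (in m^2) 2.992e+17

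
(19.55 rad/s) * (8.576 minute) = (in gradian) 6.404e+05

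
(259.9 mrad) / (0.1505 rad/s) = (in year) 5.476e-08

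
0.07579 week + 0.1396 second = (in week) 0.07579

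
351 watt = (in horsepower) 0.4707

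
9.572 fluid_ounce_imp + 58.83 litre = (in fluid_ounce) 1998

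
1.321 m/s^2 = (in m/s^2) 1.321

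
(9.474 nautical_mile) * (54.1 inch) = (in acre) 5.958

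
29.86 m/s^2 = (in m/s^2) 29.86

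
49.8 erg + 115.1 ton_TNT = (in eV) 3.006e+30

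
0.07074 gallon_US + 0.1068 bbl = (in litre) 17.25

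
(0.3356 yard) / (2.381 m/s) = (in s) 0.1289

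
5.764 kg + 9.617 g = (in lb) 12.73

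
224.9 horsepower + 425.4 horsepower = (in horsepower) 650.3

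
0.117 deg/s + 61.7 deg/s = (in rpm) 10.3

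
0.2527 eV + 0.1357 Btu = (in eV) 8.936e+20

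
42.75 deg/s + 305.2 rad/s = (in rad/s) 305.9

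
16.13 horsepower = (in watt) 1.203e+04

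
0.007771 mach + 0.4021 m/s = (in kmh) 10.97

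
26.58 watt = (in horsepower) 0.03564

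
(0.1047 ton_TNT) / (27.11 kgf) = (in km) 1648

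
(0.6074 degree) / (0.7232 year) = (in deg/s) 2.663e-08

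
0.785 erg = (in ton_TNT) 1.876e-17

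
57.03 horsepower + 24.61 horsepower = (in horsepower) 81.64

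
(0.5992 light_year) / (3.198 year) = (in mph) 1.257e+08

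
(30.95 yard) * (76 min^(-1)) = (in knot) 69.68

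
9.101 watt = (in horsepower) 0.0122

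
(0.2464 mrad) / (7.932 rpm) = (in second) 0.0002966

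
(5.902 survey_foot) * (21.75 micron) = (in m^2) 3.913e-05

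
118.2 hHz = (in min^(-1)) 7.092e+05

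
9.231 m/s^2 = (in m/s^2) 9.231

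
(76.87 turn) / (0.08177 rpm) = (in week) 0.09326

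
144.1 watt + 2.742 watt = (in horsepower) 0.1969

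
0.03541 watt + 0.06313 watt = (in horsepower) 0.0001321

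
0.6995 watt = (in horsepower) 0.000938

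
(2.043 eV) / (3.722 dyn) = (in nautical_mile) 4.749e-18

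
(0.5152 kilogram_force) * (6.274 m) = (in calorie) 7.576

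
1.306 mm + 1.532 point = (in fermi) 1.846e+12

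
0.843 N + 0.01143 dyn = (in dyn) 8.43e+04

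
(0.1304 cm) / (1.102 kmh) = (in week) 7.043e-09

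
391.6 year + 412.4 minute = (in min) 2.058e+08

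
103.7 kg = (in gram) 1.037e+05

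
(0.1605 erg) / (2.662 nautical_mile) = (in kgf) 3.32e-13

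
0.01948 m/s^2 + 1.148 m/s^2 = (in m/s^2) 1.167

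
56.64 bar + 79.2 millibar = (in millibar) 5.672e+04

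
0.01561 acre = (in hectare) 0.006317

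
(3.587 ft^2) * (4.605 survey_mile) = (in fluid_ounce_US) 8.351e+07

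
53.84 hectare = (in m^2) 5.384e+05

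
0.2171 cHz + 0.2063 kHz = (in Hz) 206.3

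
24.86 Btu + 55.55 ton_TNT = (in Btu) 2.203e+08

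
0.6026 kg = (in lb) 1.329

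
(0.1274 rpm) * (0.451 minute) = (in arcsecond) 7.446e+04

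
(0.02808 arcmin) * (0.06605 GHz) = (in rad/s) 539.5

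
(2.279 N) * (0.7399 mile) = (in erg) 2.714e+10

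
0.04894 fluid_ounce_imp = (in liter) 0.001391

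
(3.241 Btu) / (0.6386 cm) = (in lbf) 1.204e+05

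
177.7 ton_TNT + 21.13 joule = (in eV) 4.641e+30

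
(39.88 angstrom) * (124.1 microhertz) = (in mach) 1.453e-15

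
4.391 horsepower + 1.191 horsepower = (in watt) 4162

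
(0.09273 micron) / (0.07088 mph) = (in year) 9.28e-14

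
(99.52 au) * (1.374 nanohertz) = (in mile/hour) 4.576e+04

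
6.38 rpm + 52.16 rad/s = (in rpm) 504.5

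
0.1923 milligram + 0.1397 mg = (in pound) 7.319e-07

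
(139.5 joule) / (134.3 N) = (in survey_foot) 3.408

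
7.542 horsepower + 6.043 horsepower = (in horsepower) 13.58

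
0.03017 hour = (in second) 108.6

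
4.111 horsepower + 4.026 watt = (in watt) 3070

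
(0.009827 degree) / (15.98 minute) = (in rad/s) 1.789e-07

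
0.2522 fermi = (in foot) 8.274e-16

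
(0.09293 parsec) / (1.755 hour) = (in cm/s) 4.539e+13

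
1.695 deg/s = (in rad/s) 0.02958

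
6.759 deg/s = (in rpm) 1.127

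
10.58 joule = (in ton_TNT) 2.529e-09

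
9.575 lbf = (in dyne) 4.259e+06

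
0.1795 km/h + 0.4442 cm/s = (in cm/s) 5.43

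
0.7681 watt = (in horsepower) 0.00103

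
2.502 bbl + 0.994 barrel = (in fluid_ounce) 1.879e+04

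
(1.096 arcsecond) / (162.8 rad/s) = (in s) 3.264e-08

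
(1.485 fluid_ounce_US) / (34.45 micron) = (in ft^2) 13.72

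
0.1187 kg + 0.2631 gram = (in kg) 0.119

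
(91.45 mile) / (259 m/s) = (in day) 0.006577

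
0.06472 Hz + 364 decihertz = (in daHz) 3.646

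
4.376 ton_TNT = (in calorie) 4.376e+09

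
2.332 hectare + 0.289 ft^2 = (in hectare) 2.332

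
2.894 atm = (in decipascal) 2.932e+06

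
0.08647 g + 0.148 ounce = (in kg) 0.004282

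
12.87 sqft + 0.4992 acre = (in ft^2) 2.176e+04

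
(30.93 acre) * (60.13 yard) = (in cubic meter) 6.882e+06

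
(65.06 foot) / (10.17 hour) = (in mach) 1.591e-06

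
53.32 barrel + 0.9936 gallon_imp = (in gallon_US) 2241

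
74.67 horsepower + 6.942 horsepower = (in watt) 6.086e+04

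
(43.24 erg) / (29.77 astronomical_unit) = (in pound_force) 2.183e-19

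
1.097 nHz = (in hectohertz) 1.097e-11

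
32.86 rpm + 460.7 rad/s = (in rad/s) 464.1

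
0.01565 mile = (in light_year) 2.662e-15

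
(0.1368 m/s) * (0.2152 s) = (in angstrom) 2.944e+08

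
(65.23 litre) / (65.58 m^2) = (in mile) 6.181e-07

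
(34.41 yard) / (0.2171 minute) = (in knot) 4.695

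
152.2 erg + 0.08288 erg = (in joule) 1.523e-05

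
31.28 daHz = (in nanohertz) 3.128e+11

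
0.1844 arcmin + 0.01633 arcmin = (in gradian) 0.003717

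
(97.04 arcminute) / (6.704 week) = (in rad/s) 6.962e-09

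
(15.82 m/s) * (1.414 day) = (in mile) 1201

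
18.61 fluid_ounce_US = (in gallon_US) 0.1454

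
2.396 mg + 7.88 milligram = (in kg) 1.028e-05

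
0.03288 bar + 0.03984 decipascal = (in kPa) 3.288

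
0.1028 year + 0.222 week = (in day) 39.08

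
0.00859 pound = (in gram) 3.896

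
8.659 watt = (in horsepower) 0.01161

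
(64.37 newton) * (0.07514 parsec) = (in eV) 9.315e+35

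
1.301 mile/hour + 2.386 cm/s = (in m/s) 0.6055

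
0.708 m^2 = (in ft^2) 7.621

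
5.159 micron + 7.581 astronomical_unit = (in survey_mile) 7.047e+08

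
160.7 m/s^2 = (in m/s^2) 160.7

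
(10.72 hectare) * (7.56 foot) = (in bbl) 1.554e+06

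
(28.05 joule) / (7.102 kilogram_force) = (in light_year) 4.257e-17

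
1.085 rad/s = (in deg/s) 62.17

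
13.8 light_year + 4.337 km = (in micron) 1.306e+23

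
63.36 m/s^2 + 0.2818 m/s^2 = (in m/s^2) 63.64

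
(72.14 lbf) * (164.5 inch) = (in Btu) 1.271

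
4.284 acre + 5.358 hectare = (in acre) 17.52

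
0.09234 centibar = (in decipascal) 923.4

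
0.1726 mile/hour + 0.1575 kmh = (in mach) 0.0003551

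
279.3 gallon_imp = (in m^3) 1.27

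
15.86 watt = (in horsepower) 0.02127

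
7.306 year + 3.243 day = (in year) 7.315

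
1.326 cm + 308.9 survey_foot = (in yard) 103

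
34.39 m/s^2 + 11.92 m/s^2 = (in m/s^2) 46.31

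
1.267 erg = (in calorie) 3.028e-08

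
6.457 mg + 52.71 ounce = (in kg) 1.494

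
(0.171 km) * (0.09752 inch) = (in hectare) 4.236e-05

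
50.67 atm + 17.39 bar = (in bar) 68.73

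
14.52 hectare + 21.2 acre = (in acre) 57.08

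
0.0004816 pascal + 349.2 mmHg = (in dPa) 4.656e+05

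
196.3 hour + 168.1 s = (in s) 7.068e+05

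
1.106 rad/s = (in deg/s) 63.37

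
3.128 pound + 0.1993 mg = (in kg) 1.419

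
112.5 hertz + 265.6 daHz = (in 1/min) 1.661e+05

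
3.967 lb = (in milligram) 1.799e+06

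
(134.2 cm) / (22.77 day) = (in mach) 2.003e-09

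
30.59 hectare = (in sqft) 3.293e+06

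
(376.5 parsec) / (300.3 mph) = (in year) 2.744e+09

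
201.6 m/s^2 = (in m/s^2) 201.6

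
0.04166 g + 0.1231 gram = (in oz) 0.005812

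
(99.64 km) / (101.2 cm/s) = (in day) 1.14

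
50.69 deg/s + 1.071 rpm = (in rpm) 9.519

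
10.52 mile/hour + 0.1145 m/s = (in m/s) 4.817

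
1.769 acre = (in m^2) 7159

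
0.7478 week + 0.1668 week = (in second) 5.532e+05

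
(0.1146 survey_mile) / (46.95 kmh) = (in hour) 0.003928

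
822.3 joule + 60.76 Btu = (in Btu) 61.54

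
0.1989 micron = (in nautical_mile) 1.074e-10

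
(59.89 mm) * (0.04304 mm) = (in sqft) 2.775e-05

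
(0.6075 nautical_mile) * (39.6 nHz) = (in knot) 8.661e-05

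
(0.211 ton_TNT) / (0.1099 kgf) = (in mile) 5.09e+05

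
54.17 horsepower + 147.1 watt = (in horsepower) 54.37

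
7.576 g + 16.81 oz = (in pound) 1.067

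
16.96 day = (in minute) 2.442e+04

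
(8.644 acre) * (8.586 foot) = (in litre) 9.155e+07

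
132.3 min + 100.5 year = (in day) 3.668e+04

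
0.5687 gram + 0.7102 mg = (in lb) 0.001255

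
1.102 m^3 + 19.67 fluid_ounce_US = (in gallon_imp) 242.5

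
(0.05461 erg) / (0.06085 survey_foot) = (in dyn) 0.02944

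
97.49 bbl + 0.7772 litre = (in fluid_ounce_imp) 5.455e+05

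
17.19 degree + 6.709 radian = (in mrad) 7009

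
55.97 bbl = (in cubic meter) 8.899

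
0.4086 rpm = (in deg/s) 2.452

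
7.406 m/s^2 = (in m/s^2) 7.406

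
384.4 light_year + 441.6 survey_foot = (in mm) 3.637e+21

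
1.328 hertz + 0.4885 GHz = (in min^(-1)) 2.931e+10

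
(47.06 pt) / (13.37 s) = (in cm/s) 0.1242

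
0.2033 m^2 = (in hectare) 2.033e-05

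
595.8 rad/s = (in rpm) 5689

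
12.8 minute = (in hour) 0.2133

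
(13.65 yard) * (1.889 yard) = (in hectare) 0.002156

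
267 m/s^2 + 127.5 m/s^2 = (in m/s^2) 394.5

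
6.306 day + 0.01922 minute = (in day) 6.306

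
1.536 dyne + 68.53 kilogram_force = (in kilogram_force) 68.53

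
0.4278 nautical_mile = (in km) 0.7923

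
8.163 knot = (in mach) 0.01233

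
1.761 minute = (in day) 0.001223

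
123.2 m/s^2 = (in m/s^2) 123.2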